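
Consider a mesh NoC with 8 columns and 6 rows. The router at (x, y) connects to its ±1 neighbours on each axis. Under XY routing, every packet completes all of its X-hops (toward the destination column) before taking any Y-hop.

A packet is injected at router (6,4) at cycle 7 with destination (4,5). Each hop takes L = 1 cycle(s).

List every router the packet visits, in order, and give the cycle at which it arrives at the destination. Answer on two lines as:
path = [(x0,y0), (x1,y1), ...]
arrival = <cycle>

path = [(6,4), (5,4), (4,4), (4,5)]
arrival = 10

#0 — 6,4 | c7
#1 — 5,4 | c8 | W
#2 — 4,4 | c9 | W
#3 — 4,5 | c10 | N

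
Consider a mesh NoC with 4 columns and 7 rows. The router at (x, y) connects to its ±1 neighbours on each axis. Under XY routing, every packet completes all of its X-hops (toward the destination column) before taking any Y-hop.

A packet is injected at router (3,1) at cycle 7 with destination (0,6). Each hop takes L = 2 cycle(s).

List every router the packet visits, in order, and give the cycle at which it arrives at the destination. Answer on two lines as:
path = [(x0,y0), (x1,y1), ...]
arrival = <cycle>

#0 — 3,1 | c7
#1 — 2,1 | c9 | W
#2 — 1,1 | c11 | W
#3 — 0,1 | c13 | W
#4 — 0,2 | c15 | N
#5 — 0,3 | c17 | N
#6 — 0,4 | c19 | N
#7 — 0,5 | c21 | N
#8 — 0,6 | c23 | N

path = [(3,1), (2,1), (1,1), (0,1), (0,2), (0,3), (0,4), (0,5), (0,6)]
arrival = 23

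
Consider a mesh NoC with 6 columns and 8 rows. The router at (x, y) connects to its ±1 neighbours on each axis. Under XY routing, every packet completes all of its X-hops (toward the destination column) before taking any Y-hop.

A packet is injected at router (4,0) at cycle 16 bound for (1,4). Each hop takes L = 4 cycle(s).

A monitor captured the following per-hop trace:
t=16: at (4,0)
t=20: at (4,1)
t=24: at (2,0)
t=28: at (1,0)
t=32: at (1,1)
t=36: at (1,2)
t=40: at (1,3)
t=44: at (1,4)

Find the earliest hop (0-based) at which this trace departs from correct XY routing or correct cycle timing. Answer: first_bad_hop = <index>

  1: Δx=+0 Δy=+1 Δt=4 [BAD: Y-move but x=4≠1]

first_bad_hop = 1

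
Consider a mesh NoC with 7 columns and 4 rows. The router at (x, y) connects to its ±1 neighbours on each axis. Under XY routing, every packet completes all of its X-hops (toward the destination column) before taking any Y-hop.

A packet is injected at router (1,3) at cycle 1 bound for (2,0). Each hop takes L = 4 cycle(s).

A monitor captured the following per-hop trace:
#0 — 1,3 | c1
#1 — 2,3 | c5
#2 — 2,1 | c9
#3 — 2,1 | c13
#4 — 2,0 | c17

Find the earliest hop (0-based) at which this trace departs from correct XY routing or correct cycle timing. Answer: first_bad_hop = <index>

  1: Δx=+1 Δy=+0 Δt=4 [ok]
  2: Δx=+0 Δy=-2 Δt=4 [BAD: non-unit step]

first_bad_hop = 2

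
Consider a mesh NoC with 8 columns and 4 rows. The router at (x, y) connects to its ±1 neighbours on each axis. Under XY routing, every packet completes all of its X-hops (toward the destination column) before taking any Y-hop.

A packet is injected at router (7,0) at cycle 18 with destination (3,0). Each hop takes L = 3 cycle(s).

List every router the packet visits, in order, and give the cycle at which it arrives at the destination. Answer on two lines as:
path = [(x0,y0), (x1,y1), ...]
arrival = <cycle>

path = [(7,0), (6,0), (5,0), (4,0), (3,0)]
arrival = 30

t=18: at (7,0)
t=21: at (6,0) after W
t=24: at (5,0) after W
t=27: at (4,0) after W
t=30: at (3,0) after W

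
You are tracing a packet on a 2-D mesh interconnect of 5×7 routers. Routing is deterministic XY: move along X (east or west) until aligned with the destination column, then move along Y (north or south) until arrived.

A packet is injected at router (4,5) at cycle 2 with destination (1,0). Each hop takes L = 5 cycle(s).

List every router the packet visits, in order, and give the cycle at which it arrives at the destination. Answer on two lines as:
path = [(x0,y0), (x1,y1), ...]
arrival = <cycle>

path = [(4,5), (3,5), (2,5), (1,5), (1,4), (1,3), (1,2), (1,1), (1,0)]
arrival = 42

  0. router=(4,5) cycle=2 (inject)
  1. router=(3,5) cycle=7 dir=W
  2. router=(2,5) cycle=12 dir=W
  3. router=(1,5) cycle=17 dir=W
  4. router=(1,4) cycle=22 dir=S
  5. router=(1,3) cycle=27 dir=S
  6. router=(1,2) cycle=32 dir=S
  7. router=(1,1) cycle=37 dir=S
  8. router=(1,0) cycle=42 dir=S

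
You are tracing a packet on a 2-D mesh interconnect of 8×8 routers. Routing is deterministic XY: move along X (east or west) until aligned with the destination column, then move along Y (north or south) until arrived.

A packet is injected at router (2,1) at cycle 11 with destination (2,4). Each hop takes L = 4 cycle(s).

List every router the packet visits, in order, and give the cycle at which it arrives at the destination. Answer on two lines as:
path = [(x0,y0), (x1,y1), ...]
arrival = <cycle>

path = [(2,1), (2,2), (2,3), (2,4)]
arrival = 23

#0 — 2,1 | c11
#1 — 2,2 | c15 | N
#2 — 2,3 | c19 | N
#3 — 2,4 | c23 | N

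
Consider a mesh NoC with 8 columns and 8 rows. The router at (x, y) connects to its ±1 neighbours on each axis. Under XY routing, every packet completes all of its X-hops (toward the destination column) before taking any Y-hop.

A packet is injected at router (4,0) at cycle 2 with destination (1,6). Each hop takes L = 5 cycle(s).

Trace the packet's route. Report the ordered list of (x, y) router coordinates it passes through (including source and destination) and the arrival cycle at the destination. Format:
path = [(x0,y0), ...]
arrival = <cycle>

path = [(4,0), (3,0), (2,0), (1,0), (1,1), (1,2), (1,3), (1,4), (1,5), (1,6)]
arrival = 47

hop 0: (4,0) @ cyc 2
hop 1: (3,0) @ cyc 7  [W]
hop 2: (2,0) @ cyc 12  [W]
hop 3: (1,0) @ cyc 17  [W]
hop 4: (1,1) @ cyc 22  [N]
hop 5: (1,2) @ cyc 27  [N]
hop 6: (1,3) @ cyc 32  [N]
hop 7: (1,4) @ cyc 37  [N]
hop 8: (1,5) @ cyc 42  [N]
hop 9: (1,6) @ cyc 47  [N]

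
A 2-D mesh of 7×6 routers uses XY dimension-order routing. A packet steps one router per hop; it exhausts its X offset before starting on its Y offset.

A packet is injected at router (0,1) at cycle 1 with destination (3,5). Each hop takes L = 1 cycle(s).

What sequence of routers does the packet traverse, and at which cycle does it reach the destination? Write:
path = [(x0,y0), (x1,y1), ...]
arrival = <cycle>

path = [(0,1), (1,1), (2,1), (3,1), (3,2), (3,3), (3,4), (3,5)]
arrival = 8

[0] x=0 y=1 t=1
[1] x=1 y=1 t=2 →E
[2] x=2 y=1 t=3 →E
[3] x=3 y=1 t=4 →E
[4] x=3 y=2 t=5 →N
[5] x=3 y=3 t=6 →N
[6] x=3 y=4 t=7 →N
[7] x=3 y=5 t=8 →N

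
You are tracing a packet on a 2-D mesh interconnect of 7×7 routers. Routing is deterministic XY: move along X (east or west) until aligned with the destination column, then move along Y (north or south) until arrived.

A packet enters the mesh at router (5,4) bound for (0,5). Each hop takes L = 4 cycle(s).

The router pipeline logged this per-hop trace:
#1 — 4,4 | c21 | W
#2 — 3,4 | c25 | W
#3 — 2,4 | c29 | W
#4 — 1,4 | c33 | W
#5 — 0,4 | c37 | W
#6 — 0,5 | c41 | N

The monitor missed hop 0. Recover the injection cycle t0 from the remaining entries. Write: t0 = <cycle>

At hop 1 the cycle is 21; in general cyc_k = t0 + kL.
Therefore t0 = 21 − L = 17.

t0 = 17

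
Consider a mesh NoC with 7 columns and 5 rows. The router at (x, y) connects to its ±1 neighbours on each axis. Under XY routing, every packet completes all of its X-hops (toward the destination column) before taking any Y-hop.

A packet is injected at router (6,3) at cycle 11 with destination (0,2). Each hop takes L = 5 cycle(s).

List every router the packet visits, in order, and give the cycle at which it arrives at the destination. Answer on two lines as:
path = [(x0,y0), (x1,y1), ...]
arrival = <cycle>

path = [(6,3), (5,3), (4,3), (3,3), (2,3), (1,3), (0,3), (0,2)]
arrival = 46

hop 0: (6,3) @ cyc 11
hop 1: (5,3) @ cyc 16  [W]
hop 2: (4,3) @ cyc 21  [W]
hop 3: (3,3) @ cyc 26  [W]
hop 4: (2,3) @ cyc 31  [W]
hop 5: (1,3) @ cyc 36  [W]
hop 6: (0,3) @ cyc 41  [W]
hop 7: (0,2) @ cyc 46  [S]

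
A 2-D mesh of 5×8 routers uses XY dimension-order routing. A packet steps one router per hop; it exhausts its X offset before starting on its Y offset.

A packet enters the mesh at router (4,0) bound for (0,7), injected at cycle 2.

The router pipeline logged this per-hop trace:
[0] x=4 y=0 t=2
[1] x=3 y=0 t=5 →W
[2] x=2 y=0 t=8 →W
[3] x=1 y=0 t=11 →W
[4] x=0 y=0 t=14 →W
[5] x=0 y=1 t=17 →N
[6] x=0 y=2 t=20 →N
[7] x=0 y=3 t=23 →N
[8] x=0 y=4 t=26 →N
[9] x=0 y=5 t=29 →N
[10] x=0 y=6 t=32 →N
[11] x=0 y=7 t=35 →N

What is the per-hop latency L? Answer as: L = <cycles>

L = 3

cyc[1] − cyc[0] = 5 − 2 = 3.
That increment is L by definition: L = 3.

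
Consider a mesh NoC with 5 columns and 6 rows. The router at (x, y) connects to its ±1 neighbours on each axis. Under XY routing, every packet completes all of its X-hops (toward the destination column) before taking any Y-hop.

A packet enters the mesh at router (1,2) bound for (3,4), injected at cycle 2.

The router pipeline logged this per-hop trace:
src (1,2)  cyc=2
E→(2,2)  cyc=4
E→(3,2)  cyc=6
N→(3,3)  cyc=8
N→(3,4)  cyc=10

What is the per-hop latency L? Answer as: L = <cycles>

Δcyc across hop 0→1: 4 − 2 = 2.
Per-hop latency L = Δcyc = 2.

L = 2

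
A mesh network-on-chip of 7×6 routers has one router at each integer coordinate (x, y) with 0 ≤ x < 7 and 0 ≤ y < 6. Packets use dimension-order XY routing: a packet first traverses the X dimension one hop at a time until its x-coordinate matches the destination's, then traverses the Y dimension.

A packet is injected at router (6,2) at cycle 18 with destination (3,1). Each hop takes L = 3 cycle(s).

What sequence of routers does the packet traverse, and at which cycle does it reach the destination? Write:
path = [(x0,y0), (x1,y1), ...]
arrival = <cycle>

path = [(6,2), (5,2), (4,2), (3,2), (3,1)]
arrival = 30

src (6,2)  cyc=18
W→(5,2)  cyc=21
W→(4,2)  cyc=24
W→(3,2)  cyc=27
S→(3,1)  cyc=30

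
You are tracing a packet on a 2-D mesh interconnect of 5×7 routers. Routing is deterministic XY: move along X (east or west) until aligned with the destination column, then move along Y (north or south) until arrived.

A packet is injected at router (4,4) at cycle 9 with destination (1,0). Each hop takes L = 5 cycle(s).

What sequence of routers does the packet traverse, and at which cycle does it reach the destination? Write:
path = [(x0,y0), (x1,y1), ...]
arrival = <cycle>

path = [(4,4), (3,4), (2,4), (1,4), (1,3), (1,2), (1,1), (1,0)]
arrival = 44

t=9: at (4,4)
t=14: at (3,4) after W
t=19: at (2,4) after W
t=24: at (1,4) after W
t=29: at (1,3) after S
t=34: at (1,2) after S
t=39: at (1,1) after S
t=44: at (1,0) after S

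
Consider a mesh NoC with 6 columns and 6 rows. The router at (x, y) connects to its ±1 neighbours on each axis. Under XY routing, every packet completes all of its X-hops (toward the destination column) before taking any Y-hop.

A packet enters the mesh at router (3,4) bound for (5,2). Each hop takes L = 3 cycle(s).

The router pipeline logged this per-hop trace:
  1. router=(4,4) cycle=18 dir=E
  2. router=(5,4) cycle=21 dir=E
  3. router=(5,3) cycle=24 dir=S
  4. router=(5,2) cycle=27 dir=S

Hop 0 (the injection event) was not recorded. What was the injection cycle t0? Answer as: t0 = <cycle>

t0 = 15

cyc[1] = 18 and cyc[k] = t0 + k·L for every k.
Subtract one hop: t0 = 18 − 3 = 15.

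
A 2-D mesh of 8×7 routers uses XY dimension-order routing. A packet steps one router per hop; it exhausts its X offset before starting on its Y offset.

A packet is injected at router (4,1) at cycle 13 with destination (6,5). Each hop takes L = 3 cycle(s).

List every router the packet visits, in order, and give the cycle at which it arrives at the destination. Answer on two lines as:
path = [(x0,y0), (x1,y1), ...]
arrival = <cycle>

hop 0: (4,1) @ cyc 13
hop 1: (5,1) @ cyc 16  [E]
hop 2: (6,1) @ cyc 19  [E]
hop 3: (6,2) @ cyc 22  [N]
hop 4: (6,3) @ cyc 25  [N]
hop 5: (6,4) @ cyc 28  [N]
hop 6: (6,5) @ cyc 31  [N]

path = [(4,1), (5,1), (6,1), (6,2), (6,3), (6,4), (6,5)]
arrival = 31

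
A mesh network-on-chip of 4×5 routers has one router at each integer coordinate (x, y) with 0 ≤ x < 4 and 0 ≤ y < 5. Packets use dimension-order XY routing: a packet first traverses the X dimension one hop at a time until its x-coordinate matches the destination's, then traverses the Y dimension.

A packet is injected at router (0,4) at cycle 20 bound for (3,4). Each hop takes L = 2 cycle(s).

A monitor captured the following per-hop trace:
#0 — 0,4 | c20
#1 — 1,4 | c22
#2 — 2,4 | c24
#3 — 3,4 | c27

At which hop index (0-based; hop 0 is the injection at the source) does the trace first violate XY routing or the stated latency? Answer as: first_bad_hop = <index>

first_bad_hop = 3

  1: Δx=+1 Δy=+0 Δt=2 [ok]
  2: Δx=+1 Δy=+0 Δt=2 [ok]
  3: Δx=+1 Δy=+0 Δt=3 [BAD: Δcyc=3≠L]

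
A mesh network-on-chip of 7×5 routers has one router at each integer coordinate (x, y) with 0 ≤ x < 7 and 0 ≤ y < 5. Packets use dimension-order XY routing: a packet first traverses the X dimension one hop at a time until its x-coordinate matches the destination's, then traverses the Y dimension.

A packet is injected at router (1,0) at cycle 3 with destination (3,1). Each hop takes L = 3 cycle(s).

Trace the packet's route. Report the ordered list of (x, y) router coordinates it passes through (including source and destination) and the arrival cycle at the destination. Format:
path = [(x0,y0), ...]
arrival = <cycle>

path = [(1,0), (2,0), (3,0), (3,1)]
arrival = 12

t=3: at (1,0)
t=6: at (2,0) after E
t=9: at (3,0) after E
t=12: at (3,1) after N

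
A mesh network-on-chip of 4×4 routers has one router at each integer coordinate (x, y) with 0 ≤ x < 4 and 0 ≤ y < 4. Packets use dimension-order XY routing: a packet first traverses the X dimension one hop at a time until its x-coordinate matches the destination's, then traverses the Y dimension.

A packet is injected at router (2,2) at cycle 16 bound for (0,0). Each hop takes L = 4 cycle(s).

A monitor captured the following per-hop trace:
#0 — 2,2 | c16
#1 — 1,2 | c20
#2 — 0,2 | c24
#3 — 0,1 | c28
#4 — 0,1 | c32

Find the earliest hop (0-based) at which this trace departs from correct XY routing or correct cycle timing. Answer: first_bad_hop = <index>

  1: Δx=-1 Δy=+0 Δt=4 [ok]
  2: Δx=-1 Δy=+0 Δt=4 [ok]
  3: Δx=+0 Δy=-1 Δt=4 [ok]
  4: Δx=+0 Δy=+0 Δt=4 [BAD: non-unit step]

first_bad_hop = 4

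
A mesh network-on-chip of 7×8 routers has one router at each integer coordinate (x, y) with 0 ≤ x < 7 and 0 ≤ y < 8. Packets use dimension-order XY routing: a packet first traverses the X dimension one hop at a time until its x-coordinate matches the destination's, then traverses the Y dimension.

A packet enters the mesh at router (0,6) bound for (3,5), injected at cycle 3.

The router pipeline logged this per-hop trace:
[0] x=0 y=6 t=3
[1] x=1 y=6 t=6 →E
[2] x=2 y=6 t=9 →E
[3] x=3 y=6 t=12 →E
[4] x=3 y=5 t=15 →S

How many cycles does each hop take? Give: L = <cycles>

Δcyc across hop 0→1: 6 − 3 = 3.
That increment is L by definition: L = 3.

L = 3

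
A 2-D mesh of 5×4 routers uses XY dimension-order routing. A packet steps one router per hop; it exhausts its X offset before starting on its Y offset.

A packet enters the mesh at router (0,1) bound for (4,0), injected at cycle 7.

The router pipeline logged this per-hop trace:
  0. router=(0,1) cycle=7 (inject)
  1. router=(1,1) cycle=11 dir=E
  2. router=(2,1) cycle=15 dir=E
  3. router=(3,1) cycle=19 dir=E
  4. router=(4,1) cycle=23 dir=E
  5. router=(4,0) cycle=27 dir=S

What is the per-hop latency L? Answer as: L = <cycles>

L = 4

From hop 0 (7) to hop 1 (11): +4 cycles.
One hop costs L cycles, so L = 4.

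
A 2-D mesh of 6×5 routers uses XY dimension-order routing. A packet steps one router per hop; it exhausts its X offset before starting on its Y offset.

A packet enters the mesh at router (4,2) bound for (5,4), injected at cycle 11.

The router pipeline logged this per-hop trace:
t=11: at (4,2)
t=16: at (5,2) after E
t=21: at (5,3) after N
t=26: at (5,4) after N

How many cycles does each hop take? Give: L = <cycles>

L = 5

Between hops 0 and 1 the cycle counter advances 16 − 11 = 5.
One hop costs L cycles, so L = 5.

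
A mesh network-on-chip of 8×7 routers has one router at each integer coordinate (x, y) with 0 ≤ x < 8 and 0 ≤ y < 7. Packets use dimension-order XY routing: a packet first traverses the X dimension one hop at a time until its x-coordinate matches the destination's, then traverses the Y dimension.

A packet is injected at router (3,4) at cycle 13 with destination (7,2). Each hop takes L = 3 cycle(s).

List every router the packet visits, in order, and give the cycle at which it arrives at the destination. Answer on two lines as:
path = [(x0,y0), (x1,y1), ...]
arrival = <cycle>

src (3,4)  cyc=13
E→(4,4)  cyc=16
E→(5,4)  cyc=19
E→(6,4)  cyc=22
E→(7,4)  cyc=25
S→(7,3)  cyc=28
S→(7,2)  cyc=31

path = [(3,4), (4,4), (5,4), (6,4), (7,4), (7,3), (7,2)]
arrival = 31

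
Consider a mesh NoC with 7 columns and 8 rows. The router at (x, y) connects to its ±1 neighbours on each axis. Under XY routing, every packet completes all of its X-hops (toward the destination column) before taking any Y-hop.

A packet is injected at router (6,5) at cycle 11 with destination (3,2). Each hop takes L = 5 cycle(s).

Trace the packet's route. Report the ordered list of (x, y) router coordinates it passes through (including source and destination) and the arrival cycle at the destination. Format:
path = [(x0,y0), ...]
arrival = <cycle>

  0. router=(6,5) cycle=11 (inject)
  1. router=(5,5) cycle=16 dir=W
  2. router=(4,5) cycle=21 dir=W
  3. router=(3,5) cycle=26 dir=W
  4. router=(3,4) cycle=31 dir=S
  5. router=(3,3) cycle=36 dir=S
  6. router=(3,2) cycle=41 dir=S

path = [(6,5), (5,5), (4,5), (3,5), (3,4), (3,3), (3,2)]
arrival = 41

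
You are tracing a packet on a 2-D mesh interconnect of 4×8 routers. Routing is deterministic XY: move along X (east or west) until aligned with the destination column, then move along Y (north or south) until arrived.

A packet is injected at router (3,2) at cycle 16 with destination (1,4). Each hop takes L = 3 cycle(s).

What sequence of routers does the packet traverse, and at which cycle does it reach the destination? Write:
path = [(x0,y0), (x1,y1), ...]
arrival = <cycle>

path = [(3,2), (2,2), (1,2), (1,3), (1,4)]
arrival = 28

  0. router=(3,2) cycle=16 (inject)
  1. router=(2,2) cycle=19 dir=W
  2. router=(1,2) cycle=22 dir=W
  3. router=(1,3) cycle=25 dir=N
  4. router=(1,4) cycle=28 dir=N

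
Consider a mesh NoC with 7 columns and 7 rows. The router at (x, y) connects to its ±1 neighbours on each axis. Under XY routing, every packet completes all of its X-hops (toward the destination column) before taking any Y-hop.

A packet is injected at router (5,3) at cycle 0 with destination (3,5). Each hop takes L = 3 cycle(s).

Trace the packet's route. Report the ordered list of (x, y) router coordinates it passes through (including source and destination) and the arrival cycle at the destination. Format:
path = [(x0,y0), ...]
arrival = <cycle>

  0. router=(5,3) cycle=0 (inject)
  1. router=(4,3) cycle=3 dir=W
  2. router=(3,3) cycle=6 dir=W
  3. router=(3,4) cycle=9 dir=N
  4. router=(3,5) cycle=12 dir=N

path = [(5,3), (4,3), (3,3), (3,4), (3,5)]
arrival = 12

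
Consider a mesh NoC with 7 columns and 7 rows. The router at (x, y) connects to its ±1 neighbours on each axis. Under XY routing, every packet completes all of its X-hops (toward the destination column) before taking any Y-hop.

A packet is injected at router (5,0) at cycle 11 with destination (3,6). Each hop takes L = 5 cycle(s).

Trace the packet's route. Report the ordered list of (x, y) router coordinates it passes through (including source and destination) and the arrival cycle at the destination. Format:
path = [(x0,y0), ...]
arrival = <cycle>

hop 0: (5,0) @ cyc 11
hop 1: (4,0) @ cyc 16  [W]
hop 2: (3,0) @ cyc 21  [W]
hop 3: (3,1) @ cyc 26  [N]
hop 4: (3,2) @ cyc 31  [N]
hop 5: (3,3) @ cyc 36  [N]
hop 6: (3,4) @ cyc 41  [N]
hop 7: (3,5) @ cyc 46  [N]
hop 8: (3,6) @ cyc 51  [N]

path = [(5,0), (4,0), (3,0), (3,1), (3,2), (3,3), (3,4), (3,5), (3,6)]
arrival = 51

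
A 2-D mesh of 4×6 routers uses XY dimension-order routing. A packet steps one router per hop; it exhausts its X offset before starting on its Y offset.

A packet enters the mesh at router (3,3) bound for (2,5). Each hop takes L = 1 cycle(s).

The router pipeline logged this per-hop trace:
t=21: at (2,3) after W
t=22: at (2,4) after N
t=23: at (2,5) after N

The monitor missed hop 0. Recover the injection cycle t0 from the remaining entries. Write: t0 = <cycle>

Hop 1 reached at cycle 21; hop k is at t0 + k·L.
Subtract one hop: t0 = 21 − 1 = 20.

t0 = 20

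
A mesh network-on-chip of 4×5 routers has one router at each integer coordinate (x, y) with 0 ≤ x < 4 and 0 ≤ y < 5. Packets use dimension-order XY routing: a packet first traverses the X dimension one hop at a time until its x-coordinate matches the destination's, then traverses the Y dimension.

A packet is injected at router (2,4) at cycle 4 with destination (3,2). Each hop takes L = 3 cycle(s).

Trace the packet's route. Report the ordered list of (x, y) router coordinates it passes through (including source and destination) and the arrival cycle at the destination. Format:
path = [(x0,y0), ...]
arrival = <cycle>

[0] x=2 y=4 t=4
[1] x=3 y=4 t=7 →E
[2] x=3 y=3 t=10 →S
[3] x=3 y=2 t=13 →S

path = [(2,4), (3,4), (3,3), (3,2)]
arrival = 13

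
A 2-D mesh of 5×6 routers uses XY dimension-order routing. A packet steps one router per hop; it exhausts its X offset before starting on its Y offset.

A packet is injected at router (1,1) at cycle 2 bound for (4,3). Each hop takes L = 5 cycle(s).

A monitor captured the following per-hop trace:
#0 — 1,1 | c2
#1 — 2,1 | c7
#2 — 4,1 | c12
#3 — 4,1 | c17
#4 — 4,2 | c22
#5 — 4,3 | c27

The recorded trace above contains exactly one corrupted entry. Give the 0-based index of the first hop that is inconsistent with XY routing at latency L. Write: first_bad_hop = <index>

  1: Δx=+1 Δy=+0 Δt=5 [ok]
  2: Δx=+2 Δy=+0 Δt=5 [BAD: non-unit step]

first_bad_hop = 2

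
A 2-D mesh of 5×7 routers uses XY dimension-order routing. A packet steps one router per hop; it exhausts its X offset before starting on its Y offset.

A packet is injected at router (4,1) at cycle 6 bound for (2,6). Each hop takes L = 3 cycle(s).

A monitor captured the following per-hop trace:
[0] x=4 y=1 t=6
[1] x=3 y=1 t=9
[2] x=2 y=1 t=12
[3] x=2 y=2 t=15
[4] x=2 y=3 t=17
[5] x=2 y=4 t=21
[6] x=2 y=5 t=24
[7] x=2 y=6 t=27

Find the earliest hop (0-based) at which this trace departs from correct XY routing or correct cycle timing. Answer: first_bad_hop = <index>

[1] (-1,+0) / 3c ⇒ ok
[2] (-1,+0) / 3c ⇒ ok
[3] (+0,+1) / 3c ⇒ ok
[4] (+0,+1) / 2c ⇒ BAD: Δcyc=2≠L

first_bad_hop = 4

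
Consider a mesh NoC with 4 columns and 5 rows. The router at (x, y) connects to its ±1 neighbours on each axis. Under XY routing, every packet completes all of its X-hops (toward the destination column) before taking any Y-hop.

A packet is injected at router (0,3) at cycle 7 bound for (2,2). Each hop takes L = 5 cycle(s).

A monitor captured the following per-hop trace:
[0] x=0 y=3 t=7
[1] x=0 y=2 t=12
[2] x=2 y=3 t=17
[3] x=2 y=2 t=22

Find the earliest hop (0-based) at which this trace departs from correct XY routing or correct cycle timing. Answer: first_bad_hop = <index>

check 1→ d=(0,-1) cyc+5: BAD: Y-move but x=0≠2

first_bad_hop = 1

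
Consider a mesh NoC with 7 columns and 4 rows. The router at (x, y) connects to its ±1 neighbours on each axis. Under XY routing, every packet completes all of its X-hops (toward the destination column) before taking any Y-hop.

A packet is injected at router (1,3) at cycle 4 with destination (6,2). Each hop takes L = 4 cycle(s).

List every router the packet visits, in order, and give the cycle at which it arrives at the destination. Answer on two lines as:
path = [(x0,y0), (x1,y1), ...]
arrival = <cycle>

  0. router=(1,3) cycle=4 (inject)
  1. router=(2,3) cycle=8 dir=E
  2. router=(3,3) cycle=12 dir=E
  3. router=(4,3) cycle=16 dir=E
  4. router=(5,3) cycle=20 dir=E
  5. router=(6,3) cycle=24 dir=E
  6. router=(6,2) cycle=28 dir=S

path = [(1,3), (2,3), (3,3), (4,3), (5,3), (6,3), (6,2)]
arrival = 28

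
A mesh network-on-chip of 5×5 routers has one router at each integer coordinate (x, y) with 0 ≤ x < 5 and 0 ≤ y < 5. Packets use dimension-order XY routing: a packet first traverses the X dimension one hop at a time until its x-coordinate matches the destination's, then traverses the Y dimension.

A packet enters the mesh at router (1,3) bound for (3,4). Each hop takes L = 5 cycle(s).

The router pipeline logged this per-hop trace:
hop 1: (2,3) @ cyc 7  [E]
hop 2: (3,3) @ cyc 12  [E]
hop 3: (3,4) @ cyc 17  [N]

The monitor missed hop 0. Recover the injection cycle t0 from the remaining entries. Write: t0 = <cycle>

Hop 1 reached at cycle 7; hop k is at t0 + k·L.
Therefore t0 = 7 − L = 2.

t0 = 2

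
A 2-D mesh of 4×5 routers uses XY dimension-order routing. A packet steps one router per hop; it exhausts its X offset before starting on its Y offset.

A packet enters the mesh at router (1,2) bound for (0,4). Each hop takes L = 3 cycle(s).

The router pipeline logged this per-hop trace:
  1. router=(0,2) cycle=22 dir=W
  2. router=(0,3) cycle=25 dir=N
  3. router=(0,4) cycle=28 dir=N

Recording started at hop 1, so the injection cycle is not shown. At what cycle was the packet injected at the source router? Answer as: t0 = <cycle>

t0 = 19

The first recorded entry is hop 1 at cycle 22.
t0 = cyc[1] − L = 22 − 3 = 19.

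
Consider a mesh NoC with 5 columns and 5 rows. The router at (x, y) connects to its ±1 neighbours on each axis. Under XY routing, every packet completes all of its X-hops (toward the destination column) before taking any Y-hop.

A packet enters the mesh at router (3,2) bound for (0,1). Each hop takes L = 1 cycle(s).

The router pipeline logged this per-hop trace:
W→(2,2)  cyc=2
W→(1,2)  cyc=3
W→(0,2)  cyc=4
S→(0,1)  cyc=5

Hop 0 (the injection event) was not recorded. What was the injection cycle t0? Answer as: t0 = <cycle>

t0 = 1

At hop 1 the cycle is 2; in general cyc_k = t0 + kL.
So t0 = 2 − 1·1 = 1.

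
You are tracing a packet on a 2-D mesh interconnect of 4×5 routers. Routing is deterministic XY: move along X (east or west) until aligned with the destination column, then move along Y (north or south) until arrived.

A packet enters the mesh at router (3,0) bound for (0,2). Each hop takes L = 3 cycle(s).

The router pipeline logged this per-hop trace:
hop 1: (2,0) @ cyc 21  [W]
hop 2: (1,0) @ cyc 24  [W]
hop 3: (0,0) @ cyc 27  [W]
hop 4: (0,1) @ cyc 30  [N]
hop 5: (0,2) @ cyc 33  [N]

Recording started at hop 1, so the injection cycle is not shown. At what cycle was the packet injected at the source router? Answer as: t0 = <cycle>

Hop 1 reached at cycle 21; hop k is at t0 + k·L.
So t0 = 21 − 1·3 = 18.

t0 = 18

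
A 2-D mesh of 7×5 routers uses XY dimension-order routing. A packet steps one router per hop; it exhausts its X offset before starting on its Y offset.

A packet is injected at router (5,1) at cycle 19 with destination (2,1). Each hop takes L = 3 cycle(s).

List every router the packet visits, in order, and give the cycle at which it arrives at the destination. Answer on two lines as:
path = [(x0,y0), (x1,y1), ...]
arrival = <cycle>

path = [(5,1), (4,1), (3,1), (2,1)]
arrival = 28

  0. router=(5,1) cycle=19 (inject)
  1. router=(4,1) cycle=22 dir=W
  2. router=(3,1) cycle=25 dir=W
  3. router=(2,1) cycle=28 dir=W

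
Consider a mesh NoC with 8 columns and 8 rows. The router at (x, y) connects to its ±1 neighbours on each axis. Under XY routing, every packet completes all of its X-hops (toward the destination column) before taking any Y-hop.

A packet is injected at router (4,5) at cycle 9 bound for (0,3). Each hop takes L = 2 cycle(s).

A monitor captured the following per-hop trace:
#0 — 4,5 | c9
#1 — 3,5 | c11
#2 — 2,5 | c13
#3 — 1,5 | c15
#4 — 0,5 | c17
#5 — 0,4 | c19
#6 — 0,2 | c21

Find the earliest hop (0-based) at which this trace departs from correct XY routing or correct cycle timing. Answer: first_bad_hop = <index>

[1] (-1,+0) / 2c ⇒ ok
[2] (-1,+0) / 2c ⇒ ok
[3] (-1,+0) / 2c ⇒ ok
[4] (-1,+0) / 2c ⇒ ok
[5] (+0,-1) / 2c ⇒ ok
[6] (+0,-2) / 2c ⇒ BAD: non-unit step

first_bad_hop = 6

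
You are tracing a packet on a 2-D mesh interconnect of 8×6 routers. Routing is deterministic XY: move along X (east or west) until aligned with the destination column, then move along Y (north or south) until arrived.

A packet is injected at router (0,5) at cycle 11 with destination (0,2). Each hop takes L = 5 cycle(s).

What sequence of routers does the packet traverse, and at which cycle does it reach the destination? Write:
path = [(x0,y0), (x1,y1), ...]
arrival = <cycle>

path = [(0,5), (0,4), (0,3), (0,2)]
arrival = 26

[0] x=0 y=5 t=11
[1] x=0 y=4 t=16 →S
[2] x=0 y=3 t=21 →S
[3] x=0 y=2 t=26 →S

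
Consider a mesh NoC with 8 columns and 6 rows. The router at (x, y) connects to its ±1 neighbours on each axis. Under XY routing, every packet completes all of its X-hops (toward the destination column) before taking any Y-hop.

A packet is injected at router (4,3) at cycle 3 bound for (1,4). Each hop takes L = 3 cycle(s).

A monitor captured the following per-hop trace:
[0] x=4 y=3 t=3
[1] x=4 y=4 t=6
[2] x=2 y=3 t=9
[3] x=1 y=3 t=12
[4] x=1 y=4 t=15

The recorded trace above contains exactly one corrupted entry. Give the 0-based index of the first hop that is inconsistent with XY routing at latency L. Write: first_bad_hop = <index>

check 1→ d=(0,1) cyc+3: BAD: Y-move but x=4≠1

first_bad_hop = 1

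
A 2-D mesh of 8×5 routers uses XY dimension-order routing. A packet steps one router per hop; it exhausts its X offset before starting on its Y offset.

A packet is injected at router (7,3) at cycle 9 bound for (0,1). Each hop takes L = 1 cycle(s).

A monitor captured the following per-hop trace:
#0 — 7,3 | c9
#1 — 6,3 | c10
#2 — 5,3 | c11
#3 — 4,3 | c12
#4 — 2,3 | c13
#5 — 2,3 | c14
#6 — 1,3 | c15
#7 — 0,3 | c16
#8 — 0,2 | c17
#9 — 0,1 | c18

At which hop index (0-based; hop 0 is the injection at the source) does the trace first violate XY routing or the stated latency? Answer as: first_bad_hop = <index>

hop 1: step (-1,+0), +1 cyc — ok
hop 2: step (-1,+0), +1 cyc — ok
hop 3: step (-1,+0), +1 cyc — ok
hop 4: step (-2,+0), +1 cyc — BAD: non-unit step

first_bad_hop = 4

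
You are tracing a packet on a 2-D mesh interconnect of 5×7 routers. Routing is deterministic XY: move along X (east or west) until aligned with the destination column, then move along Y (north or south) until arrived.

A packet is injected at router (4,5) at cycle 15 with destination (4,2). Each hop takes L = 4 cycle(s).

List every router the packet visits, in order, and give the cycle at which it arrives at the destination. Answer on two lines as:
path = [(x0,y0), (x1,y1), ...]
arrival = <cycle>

path = [(4,5), (4,4), (4,3), (4,2)]
arrival = 27

#0 — 4,5 | c15
#1 — 4,4 | c19 | S
#2 — 4,3 | c23 | S
#3 — 4,2 | c27 | S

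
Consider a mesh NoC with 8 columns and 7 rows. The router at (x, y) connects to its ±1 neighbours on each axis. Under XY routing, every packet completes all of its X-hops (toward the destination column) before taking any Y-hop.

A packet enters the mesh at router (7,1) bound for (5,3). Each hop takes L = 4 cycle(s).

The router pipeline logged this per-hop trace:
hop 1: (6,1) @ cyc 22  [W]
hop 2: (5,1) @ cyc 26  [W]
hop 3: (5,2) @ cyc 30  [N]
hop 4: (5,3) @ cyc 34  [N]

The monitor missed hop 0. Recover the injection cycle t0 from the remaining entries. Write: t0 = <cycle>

t0 = 18

The first recorded entry is hop 1 at cycle 22.
So t0 = 22 − 1·4 = 18.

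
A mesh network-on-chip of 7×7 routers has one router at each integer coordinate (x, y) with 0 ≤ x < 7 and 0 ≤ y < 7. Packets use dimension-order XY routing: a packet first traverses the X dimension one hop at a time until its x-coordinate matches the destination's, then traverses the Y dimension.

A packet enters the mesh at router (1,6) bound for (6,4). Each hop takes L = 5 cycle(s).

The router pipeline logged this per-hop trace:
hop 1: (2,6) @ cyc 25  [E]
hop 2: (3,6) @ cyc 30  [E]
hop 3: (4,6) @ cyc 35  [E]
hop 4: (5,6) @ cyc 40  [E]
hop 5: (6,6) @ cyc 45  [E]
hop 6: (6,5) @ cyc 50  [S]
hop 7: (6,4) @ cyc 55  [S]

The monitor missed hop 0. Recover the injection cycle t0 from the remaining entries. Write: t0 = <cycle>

cyc[1] = 25 and cyc[k] = t0 + k·L for every k.
Subtract one hop: t0 = 25 − 5 = 20.

t0 = 20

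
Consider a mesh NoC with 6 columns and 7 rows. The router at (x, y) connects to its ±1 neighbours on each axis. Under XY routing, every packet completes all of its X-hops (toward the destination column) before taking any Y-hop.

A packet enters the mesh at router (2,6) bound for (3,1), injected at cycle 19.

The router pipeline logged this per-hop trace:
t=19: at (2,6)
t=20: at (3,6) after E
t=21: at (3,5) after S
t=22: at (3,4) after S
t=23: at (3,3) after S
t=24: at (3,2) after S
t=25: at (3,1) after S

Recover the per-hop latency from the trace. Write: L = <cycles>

Δcyc across hop 0→1: 20 − 19 = 1.
Each hop adds L, hence L = 1.

L = 1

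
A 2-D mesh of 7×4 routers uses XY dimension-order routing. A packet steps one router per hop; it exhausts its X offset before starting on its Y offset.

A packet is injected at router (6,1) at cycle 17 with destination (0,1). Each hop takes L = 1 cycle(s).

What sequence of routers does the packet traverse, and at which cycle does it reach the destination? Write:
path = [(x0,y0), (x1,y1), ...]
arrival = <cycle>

src (6,1)  cyc=17
W→(5,1)  cyc=18
W→(4,1)  cyc=19
W→(3,1)  cyc=20
W→(2,1)  cyc=21
W→(1,1)  cyc=22
W→(0,1)  cyc=23

path = [(6,1), (5,1), (4,1), (3,1), (2,1), (1,1), (0,1)]
arrival = 23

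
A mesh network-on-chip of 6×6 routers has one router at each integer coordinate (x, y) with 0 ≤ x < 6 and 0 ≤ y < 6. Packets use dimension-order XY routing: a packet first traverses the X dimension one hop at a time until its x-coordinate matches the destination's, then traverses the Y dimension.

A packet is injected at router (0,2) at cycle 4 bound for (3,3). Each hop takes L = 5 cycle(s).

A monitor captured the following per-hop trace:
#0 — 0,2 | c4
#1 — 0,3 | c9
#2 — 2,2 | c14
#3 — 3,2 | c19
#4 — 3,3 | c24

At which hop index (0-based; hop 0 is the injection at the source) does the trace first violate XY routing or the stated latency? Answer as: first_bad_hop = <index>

first_bad_hop = 1

check 1→ d=(0,1) cyc+5: BAD: Y-move but x=0≠3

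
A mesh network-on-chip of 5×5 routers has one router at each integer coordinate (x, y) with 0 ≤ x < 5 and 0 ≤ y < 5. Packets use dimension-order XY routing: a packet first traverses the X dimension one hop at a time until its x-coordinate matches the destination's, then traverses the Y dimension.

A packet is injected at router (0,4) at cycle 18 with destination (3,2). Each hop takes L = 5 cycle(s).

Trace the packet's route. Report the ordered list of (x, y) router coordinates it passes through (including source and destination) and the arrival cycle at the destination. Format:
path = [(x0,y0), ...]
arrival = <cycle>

path = [(0,4), (1,4), (2,4), (3,4), (3,3), (3,2)]
arrival = 43

#0 — 0,4 | c18
#1 — 1,4 | c23 | E
#2 — 2,4 | c28 | E
#3 — 3,4 | c33 | E
#4 — 3,3 | c38 | S
#5 — 3,2 | c43 | S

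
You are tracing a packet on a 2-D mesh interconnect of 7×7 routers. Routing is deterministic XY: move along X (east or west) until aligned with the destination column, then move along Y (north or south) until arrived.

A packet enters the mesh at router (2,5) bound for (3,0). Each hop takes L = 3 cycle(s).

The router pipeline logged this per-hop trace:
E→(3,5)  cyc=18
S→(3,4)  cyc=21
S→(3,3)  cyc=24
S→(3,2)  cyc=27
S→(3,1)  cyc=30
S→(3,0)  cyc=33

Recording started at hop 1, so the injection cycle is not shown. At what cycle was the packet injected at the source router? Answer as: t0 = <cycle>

Hop 1 reached at cycle 18; hop k is at t0 + k·L.
Therefore t0 = 18 − L = 15.

t0 = 15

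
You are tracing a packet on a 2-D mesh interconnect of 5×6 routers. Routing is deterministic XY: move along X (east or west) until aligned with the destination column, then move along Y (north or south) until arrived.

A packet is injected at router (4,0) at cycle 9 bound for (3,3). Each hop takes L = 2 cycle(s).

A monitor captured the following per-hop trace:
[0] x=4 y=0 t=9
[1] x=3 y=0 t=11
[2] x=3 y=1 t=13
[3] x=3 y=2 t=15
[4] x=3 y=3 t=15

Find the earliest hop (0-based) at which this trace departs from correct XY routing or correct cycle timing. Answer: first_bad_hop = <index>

first_bad_hop = 4

  1: Δx=-1 Δy=+0 Δt=2 [ok]
  2: Δx=+0 Δy=+1 Δt=2 [ok]
  3: Δx=+0 Δy=+1 Δt=2 [ok]
  4: Δx=+0 Δy=+1 Δt=0 [BAD: Δcyc=0≠L]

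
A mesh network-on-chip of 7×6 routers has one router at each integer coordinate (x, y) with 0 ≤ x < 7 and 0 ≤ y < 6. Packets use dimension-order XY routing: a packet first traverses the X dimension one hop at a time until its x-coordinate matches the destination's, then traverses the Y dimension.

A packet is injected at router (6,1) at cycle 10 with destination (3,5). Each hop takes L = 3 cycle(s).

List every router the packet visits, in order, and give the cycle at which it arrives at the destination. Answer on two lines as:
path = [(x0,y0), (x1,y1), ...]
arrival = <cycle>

t=10: at (6,1)
t=13: at (5,1) after W
t=16: at (4,1) after W
t=19: at (3,1) after W
t=22: at (3,2) after N
t=25: at (3,3) after N
t=28: at (3,4) after N
t=31: at (3,5) after N

path = [(6,1), (5,1), (4,1), (3,1), (3,2), (3,3), (3,4), (3,5)]
arrival = 31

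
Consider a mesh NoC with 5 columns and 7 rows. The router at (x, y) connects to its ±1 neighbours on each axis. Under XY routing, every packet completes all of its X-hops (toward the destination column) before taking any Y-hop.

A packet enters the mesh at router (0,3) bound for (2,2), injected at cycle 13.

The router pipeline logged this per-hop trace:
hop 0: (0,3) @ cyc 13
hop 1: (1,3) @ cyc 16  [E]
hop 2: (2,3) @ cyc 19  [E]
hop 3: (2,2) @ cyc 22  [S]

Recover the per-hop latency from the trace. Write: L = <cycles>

Between hops 0 and 1 the cycle counter advances 16 − 13 = 3.
Each hop adds L, hence L = 3.

L = 3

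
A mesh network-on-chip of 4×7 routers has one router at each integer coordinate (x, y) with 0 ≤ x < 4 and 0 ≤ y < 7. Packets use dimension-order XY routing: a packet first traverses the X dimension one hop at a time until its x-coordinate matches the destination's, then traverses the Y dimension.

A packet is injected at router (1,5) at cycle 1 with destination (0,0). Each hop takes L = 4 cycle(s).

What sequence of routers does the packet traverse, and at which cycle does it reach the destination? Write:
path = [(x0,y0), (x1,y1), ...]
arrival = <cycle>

path = [(1,5), (0,5), (0,4), (0,3), (0,2), (0,1), (0,0)]
arrival = 25

src (1,5)  cyc=1
W→(0,5)  cyc=5
S→(0,4)  cyc=9
S→(0,3)  cyc=13
S→(0,2)  cyc=17
S→(0,1)  cyc=21
S→(0,0)  cyc=25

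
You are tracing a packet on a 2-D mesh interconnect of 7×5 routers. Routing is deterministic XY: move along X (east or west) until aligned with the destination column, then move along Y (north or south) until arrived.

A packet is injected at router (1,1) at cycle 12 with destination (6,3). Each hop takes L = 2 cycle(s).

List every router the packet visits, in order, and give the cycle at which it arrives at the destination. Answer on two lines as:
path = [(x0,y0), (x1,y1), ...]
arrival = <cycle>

hop 0: (1,1) @ cyc 12
hop 1: (2,1) @ cyc 14  [E]
hop 2: (3,1) @ cyc 16  [E]
hop 3: (4,1) @ cyc 18  [E]
hop 4: (5,1) @ cyc 20  [E]
hop 5: (6,1) @ cyc 22  [E]
hop 6: (6,2) @ cyc 24  [N]
hop 7: (6,3) @ cyc 26  [N]

path = [(1,1), (2,1), (3,1), (4,1), (5,1), (6,1), (6,2), (6,3)]
arrival = 26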